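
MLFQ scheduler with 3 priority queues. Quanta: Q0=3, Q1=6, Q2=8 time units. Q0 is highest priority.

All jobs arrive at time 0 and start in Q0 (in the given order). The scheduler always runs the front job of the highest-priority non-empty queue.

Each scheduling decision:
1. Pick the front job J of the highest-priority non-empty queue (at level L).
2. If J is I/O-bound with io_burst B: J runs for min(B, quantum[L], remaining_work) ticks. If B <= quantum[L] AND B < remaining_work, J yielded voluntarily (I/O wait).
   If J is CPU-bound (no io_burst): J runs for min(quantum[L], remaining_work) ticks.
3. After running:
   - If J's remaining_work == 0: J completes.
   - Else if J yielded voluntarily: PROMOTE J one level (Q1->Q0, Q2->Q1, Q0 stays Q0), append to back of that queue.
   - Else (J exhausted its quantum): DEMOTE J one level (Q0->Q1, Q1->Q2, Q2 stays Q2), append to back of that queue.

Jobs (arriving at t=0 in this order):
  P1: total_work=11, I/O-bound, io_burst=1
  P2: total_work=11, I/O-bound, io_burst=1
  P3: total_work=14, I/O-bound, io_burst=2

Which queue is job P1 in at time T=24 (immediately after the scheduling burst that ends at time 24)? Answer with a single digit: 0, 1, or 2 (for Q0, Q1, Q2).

Answer: 0

Derivation:
t=0-1: P1@Q0 runs 1, rem=10, I/O yield, promote→Q0. Q0=[P2,P3,P1] Q1=[] Q2=[]
t=1-2: P2@Q0 runs 1, rem=10, I/O yield, promote→Q0. Q0=[P3,P1,P2] Q1=[] Q2=[]
t=2-4: P3@Q0 runs 2, rem=12, I/O yield, promote→Q0. Q0=[P1,P2,P3] Q1=[] Q2=[]
t=4-5: P1@Q0 runs 1, rem=9, I/O yield, promote→Q0. Q0=[P2,P3,P1] Q1=[] Q2=[]
t=5-6: P2@Q0 runs 1, rem=9, I/O yield, promote→Q0. Q0=[P3,P1,P2] Q1=[] Q2=[]
t=6-8: P3@Q0 runs 2, rem=10, I/O yield, promote→Q0. Q0=[P1,P2,P3] Q1=[] Q2=[]
t=8-9: P1@Q0 runs 1, rem=8, I/O yield, promote→Q0. Q0=[P2,P3,P1] Q1=[] Q2=[]
t=9-10: P2@Q0 runs 1, rem=8, I/O yield, promote→Q0. Q0=[P3,P1,P2] Q1=[] Q2=[]
t=10-12: P3@Q0 runs 2, rem=8, I/O yield, promote→Q0. Q0=[P1,P2,P3] Q1=[] Q2=[]
t=12-13: P1@Q0 runs 1, rem=7, I/O yield, promote→Q0. Q0=[P2,P3,P1] Q1=[] Q2=[]
t=13-14: P2@Q0 runs 1, rem=7, I/O yield, promote→Q0. Q0=[P3,P1,P2] Q1=[] Q2=[]
t=14-16: P3@Q0 runs 2, rem=6, I/O yield, promote→Q0. Q0=[P1,P2,P3] Q1=[] Q2=[]
t=16-17: P1@Q0 runs 1, rem=6, I/O yield, promote→Q0. Q0=[P2,P3,P1] Q1=[] Q2=[]
t=17-18: P2@Q0 runs 1, rem=6, I/O yield, promote→Q0. Q0=[P3,P1,P2] Q1=[] Q2=[]
t=18-20: P3@Q0 runs 2, rem=4, I/O yield, promote→Q0. Q0=[P1,P2,P3] Q1=[] Q2=[]
t=20-21: P1@Q0 runs 1, rem=5, I/O yield, promote→Q0. Q0=[P2,P3,P1] Q1=[] Q2=[]
t=21-22: P2@Q0 runs 1, rem=5, I/O yield, promote→Q0. Q0=[P3,P1,P2] Q1=[] Q2=[]
t=22-24: P3@Q0 runs 2, rem=2, I/O yield, promote→Q0. Q0=[P1,P2,P3] Q1=[] Q2=[]
t=24-25: P1@Q0 runs 1, rem=4, I/O yield, promote→Q0. Q0=[P2,P3,P1] Q1=[] Q2=[]
t=25-26: P2@Q0 runs 1, rem=4, I/O yield, promote→Q0. Q0=[P3,P1,P2] Q1=[] Q2=[]
t=26-28: P3@Q0 runs 2, rem=0, completes. Q0=[P1,P2] Q1=[] Q2=[]
t=28-29: P1@Q0 runs 1, rem=3, I/O yield, promote→Q0. Q0=[P2,P1] Q1=[] Q2=[]
t=29-30: P2@Q0 runs 1, rem=3, I/O yield, promote→Q0. Q0=[P1,P2] Q1=[] Q2=[]
t=30-31: P1@Q0 runs 1, rem=2, I/O yield, promote→Q0. Q0=[P2,P1] Q1=[] Q2=[]
t=31-32: P2@Q0 runs 1, rem=2, I/O yield, promote→Q0. Q0=[P1,P2] Q1=[] Q2=[]
t=32-33: P1@Q0 runs 1, rem=1, I/O yield, promote→Q0. Q0=[P2,P1] Q1=[] Q2=[]
t=33-34: P2@Q0 runs 1, rem=1, I/O yield, promote→Q0. Q0=[P1,P2] Q1=[] Q2=[]
t=34-35: P1@Q0 runs 1, rem=0, completes. Q0=[P2] Q1=[] Q2=[]
t=35-36: P2@Q0 runs 1, rem=0, completes. Q0=[] Q1=[] Q2=[]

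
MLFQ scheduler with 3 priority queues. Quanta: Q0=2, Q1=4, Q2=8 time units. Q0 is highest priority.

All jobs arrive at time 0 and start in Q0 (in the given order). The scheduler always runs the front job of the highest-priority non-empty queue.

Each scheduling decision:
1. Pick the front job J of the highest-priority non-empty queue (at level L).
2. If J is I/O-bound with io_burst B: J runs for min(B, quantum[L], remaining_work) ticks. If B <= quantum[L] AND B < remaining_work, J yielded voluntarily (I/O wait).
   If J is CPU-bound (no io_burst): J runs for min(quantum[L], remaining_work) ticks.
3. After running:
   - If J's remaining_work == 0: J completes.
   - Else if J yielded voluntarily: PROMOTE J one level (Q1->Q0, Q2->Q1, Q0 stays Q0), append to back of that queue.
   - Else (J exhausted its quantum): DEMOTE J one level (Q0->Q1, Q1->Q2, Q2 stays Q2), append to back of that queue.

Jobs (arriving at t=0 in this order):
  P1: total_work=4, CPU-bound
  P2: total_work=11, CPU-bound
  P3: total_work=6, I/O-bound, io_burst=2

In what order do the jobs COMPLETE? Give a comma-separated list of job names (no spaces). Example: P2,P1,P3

t=0-2: P1@Q0 runs 2, rem=2, quantum used, demote→Q1. Q0=[P2,P3] Q1=[P1] Q2=[]
t=2-4: P2@Q0 runs 2, rem=9, quantum used, demote→Q1. Q0=[P3] Q1=[P1,P2] Q2=[]
t=4-6: P3@Q0 runs 2, rem=4, I/O yield, promote→Q0. Q0=[P3] Q1=[P1,P2] Q2=[]
t=6-8: P3@Q0 runs 2, rem=2, I/O yield, promote→Q0. Q0=[P3] Q1=[P1,P2] Q2=[]
t=8-10: P3@Q0 runs 2, rem=0, completes. Q0=[] Q1=[P1,P2] Q2=[]
t=10-12: P1@Q1 runs 2, rem=0, completes. Q0=[] Q1=[P2] Q2=[]
t=12-16: P2@Q1 runs 4, rem=5, quantum used, demote→Q2. Q0=[] Q1=[] Q2=[P2]
t=16-21: P2@Q2 runs 5, rem=0, completes. Q0=[] Q1=[] Q2=[]

Answer: P3,P1,P2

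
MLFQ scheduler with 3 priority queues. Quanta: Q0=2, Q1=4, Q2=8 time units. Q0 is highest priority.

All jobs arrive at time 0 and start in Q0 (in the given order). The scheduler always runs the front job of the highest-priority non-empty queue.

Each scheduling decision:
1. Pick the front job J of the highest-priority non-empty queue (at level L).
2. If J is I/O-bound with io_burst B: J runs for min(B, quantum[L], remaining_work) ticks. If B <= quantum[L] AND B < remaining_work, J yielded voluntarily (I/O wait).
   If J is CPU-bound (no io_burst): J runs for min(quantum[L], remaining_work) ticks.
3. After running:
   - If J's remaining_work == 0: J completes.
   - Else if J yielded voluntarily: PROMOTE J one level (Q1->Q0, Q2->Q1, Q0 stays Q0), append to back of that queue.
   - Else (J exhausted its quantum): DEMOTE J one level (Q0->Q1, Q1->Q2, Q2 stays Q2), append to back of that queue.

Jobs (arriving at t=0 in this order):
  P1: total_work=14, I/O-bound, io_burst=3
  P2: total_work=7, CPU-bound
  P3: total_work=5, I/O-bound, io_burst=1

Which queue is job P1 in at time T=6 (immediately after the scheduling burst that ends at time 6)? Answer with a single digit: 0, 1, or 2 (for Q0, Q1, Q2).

Answer: 1

Derivation:
t=0-2: P1@Q0 runs 2, rem=12, quantum used, demote→Q1. Q0=[P2,P3] Q1=[P1] Q2=[]
t=2-4: P2@Q0 runs 2, rem=5, quantum used, demote→Q1. Q0=[P3] Q1=[P1,P2] Q2=[]
t=4-5: P3@Q0 runs 1, rem=4, I/O yield, promote→Q0. Q0=[P3] Q1=[P1,P2] Q2=[]
t=5-6: P3@Q0 runs 1, rem=3, I/O yield, promote→Q0. Q0=[P3] Q1=[P1,P2] Q2=[]
t=6-7: P3@Q0 runs 1, rem=2, I/O yield, promote→Q0. Q0=[P3] Q1=[P1,P2] Q2=[]
t=7-8: P3@Q0 runs 1, rem=1, I/O yield, promote→Q0. Q0=[P3] Q1=[P1,P2] Q2=[]
t=8-9: P3@Q0 runs 1, rem=0, completes. Q0=[] Q1=[P1,P2] Q2=[]
t=9-12: P1@Q1 runs 3, rem=9, I/O yield, promote→Q0. Q0=[P1] Q1=[P2] Q2=[]
t=12-14: P1@Q0 runs 2, rem=7, quantum used, demote→Q1. Q0=[] Q1=[P2,P1] Q2=[]
t=14-18: P2@Q1 runs 4, rem=1, quantum used, demote→Q2. Q0=[] Q1=[P1] Q2=[P2]
t=18-21: P1@Q1 runs 3, rem=4, I/O yield, promote→Q0. Q0=[P1] Q1=[] Q2=[P2]
t=21-23: P1@Q0 runs 2, rem=2, quantum used, demote→Q1. Q0=[] Q1=[P1] Q2=[P2]
t=23-25: P1@Q1 runs 2, rem=0, completes. Q0=[] Q1=[] Q2=[P2]
t=25-26: P2@Q2 runs 1, rem=0, completes. Q0=[] Q1=[] Q2=[]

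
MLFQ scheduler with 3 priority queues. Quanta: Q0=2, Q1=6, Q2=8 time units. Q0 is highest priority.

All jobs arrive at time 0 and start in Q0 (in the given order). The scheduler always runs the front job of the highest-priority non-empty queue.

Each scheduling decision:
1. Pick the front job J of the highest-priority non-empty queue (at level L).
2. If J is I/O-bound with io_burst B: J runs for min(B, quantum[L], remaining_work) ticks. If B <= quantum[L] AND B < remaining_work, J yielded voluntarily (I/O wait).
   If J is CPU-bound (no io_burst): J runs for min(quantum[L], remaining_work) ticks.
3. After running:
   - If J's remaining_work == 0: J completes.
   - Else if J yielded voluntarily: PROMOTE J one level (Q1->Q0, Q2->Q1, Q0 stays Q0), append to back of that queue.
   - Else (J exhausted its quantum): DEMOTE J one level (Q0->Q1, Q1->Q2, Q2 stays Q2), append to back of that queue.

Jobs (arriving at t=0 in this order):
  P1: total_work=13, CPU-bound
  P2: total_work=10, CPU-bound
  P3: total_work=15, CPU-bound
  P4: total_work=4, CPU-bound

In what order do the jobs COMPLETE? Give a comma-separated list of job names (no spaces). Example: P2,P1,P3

t=0-2: P1@Q0 runs 2, rem=11, quantum used, demote→Q1. Q0=[P2,P3,P4] Q1=[P1] Q2=[]
t=2-4: P2@Q0 runs 2, rem=8, quantum used, demote→Q1. Q0=[P3,P4] Q1=[P1,P2] Q2=[]
t=4-6: P3@Q0 runs 2, rem=13, quantum used, demote→Q1. Q0=[P4] Q1=[P1,P2,P3] Q2=[]
t=6-8: P4@Q0 runs 2, rem=2, quantum used, demote→Q1. Q0=[] Q1=[P1,P2,P3,P4] Q2=[]
t=8-14: P1@Q1 runs 6, rem=5, quantum used, demote→Q2. Q0=[] Q1=[P2,P3,P4] Q2=[P1]
t=14-20: P2@Q1 runs 6, rem=2, quantum used, demote→Q2. Q0=[] Q1=[P3,P4] Q2=[P1,P2]
t=20-26: P3@Q1 runs 6, rem=7, quantum used, demote→Q2. Q0=[] Q1=[P4] Q2=[P1,P2,P3]
t=26-28: P4@Q1 runs 2, rem=0, completes. Q0=[] Q1=[] Q2=[P1,P2,P3]
t=28-33: P1@Q2 runs 5, rem=0, completes. Q0=[] Q1=[] Q2=[P2,P3]
t=33-35: P2@Q2 runs 2, rem=0, completes. Q0=[] Q1=[] Q2=[P3]
t=35-42: P3@Q2 runs 7, rem=0, completes. Q0=[] Q1=[] Q2=[]

Answer: P4,P1,P2,P3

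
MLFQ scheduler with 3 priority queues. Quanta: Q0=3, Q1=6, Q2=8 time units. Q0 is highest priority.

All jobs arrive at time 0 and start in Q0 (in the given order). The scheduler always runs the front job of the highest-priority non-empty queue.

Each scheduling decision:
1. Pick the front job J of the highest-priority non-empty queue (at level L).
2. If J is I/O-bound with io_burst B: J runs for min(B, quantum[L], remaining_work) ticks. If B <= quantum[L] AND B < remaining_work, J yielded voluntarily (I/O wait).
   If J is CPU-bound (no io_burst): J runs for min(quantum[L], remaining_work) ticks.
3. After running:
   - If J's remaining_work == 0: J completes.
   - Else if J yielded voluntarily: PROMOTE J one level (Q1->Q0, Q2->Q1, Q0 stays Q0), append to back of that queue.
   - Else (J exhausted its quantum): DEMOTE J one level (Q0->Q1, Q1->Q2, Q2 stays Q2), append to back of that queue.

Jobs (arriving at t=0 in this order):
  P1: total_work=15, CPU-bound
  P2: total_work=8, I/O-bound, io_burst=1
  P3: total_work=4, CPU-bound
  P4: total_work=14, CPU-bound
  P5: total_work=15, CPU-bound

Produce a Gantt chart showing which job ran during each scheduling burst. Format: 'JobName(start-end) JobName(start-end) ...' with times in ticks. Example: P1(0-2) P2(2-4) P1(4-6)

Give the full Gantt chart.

Answer: P1(0-3) P2(3-4) P3(4-7) P4(7-10) P5(10-13) P2(13-14) P2(14-15) P2(15-16) P2(16-17) P2(17-18) P2(18-19) P2(19-20) P1(20-26) P3(26-27) P4(27-33) P5(33-39) P1(39-45) P4(45-50) P5(50-56)

Derivation:
t=0-3: P1@Q0 runs 3, rem=12, quantum used, demote→Q1. Q0=[P2,P3,P4,P5] Q1=[P1] Q2=[]
t=3-4: P2@Q0 runs 1, rem=7, I/O yield, promote→Q0. Q0=[P3,P4,P5,P2] Q1=[P1] Q2=[]
t=4-7: P3@Q0 runs 3, rem=1, quantum used, demote→Q1. Q0=[P4,P5,P2] Q1=[P1,P3] Q2=[]
t=7-10: P4@Q0 runs 3, rem=11, quantum used, demote→Q1. Q0=[P5,P2] Q1=[P1,P3,P4] Q2=[]
t=10-13: P5@Q0 runs 3, rem=12, quantum used, demote→Q1. Q0=[P2] Q1=[P1,P3,P4,P5] Q2=[]
t=13-14: P2@Q0 runs 1, rem=6, I/O yield, promote→Q0. Q0=[P2] Q1=[P1,P3,P4,P5] Q2=[]
t=14-15: P2@Q0 runs 1, rem=5, I/O yield, promote→Q0. Q0=[P2] Q1=[P1,P3,P4,P5] Q2=[]
t=15-16: P2@Q0 runs 1, rem=4, I/O yield, promote→Q0. Q0=[P2] Q1=[P1,P3,P4,P5] Q2=[]
t=16-17: P2@Q0 runs 1, rem=3, I/O yield, promote→Q0. Q0=[P2] Q1=[P1,P3,P4,P5] Q2=[]
t=17-18: P2@Q0 runs 1, rem=2, I/O yield, promote→Q0. Q0=[P2] Q1=[P1,P3,P4,P5] Q2=[]
t=18-19: P2@Q0 runs 1, rem=1, I/O yield, promote→Q0. Q0=[P2] Q1=[P1,P3,P4,P5] Q2=[]
t=19-20: P2@Q0 runs 1, rem=0, completes. Q0=[] Q1=[P1,P3,P4,P5] Q2=[]
t=20-26: P1@Q1 runs 6, rem=6, quantum used, demote→Q2. Q0=[] Q1=[P3,P4,P5] Q2=[P1]
t=26-27: P3@Q1 runs 1, rem=0, completes. Q0=[] Q1=[P4,P5] Q2=[P1]
t=27-33: P4@Q1 runs 6, rem=5, quantum used, demote→Q2. Q0=[] Q1=[P5] Q2=[P1,P4]
t=33-39: P5@Q1 runs 6, rem=6, quantum used, demote→Q2. Q0=[] Q1=[] Q2=[P1,P4,P5]
t=39-45: P1@Q2 runs 6, rem=0, completes. Q0=[] Q1=[] Q2=[P4,P5]
t=45-50: P4@Q2 runs 5, rem=0, completes. Q0=[] Q1=[] Q2=[P5]
t=50-56: P5@Q2 runs 6, rem=0, completes. Q0=[] Q1=[] Q2=[]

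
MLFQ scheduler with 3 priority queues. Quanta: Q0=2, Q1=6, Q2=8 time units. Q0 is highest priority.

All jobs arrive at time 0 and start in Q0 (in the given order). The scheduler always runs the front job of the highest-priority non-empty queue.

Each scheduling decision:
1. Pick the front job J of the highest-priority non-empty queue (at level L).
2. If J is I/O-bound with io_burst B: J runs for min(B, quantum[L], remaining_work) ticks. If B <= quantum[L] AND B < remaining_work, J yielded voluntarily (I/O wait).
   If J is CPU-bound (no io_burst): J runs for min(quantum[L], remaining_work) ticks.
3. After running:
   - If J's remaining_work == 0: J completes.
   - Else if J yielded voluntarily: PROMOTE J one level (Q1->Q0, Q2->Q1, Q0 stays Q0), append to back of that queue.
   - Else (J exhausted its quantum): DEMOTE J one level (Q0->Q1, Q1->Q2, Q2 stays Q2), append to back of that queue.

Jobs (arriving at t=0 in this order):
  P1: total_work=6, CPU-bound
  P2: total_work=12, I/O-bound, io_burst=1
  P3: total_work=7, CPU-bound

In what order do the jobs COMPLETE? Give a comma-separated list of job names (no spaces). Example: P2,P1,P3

t=0-2: P1@Q0 runs 2, rem=4, quantum used, demote→Q1. Q0=[P2,P3] Q1=[P1] Q2=[]
t=2-3: P2@Q0 runs 1, rem=11, I/O yield, promote→Q0. Q0=[P3,P2] Q1=[P1] Q2=[]
t=3-5: P3@Q0 runs 2, rem=5, quantum used, demote→Q1. Q0=[P2] Q1=[P1,P3] Q2=[]
t=5-6: P2@Q0 runs 1, rem=10, I/O yield, promote→Q0. Q0=[P2] Q1=[P1,P3] Q2=[]
t=6-7: P2@Q0 runs 1, rem=9, I/O yield, promote→Q0. Q0=[P2] Q1=[P1,P3] Q2=[]
t=7-8: P2@Q0 runs 1, rem=8, I/O yield, promote→Q0. Q0=[P2] Q1=[P1,P3] Q2=[]
t=8-9: P2@Q0 runs 1, rem=7, I/O yield, promote→Q0. Q0=[P2] Q1=[P1,P3] Q2=[]
t=9-10: P2@Q0 runs 1, rem=6, I/O yield, promote→Q0. Q0=[P2] Q1=[P1,P3] Q2=[]
t=10-11: P2@Q0 runs 1, rem=5, I/O yield, promote→Q0. Q0=[P2] Q1=[P1,P3] Q2=[]
t=11-12: P2@Q0 runs 1, rem=4, I/O yield, promote→Q0. Q0=[P2] Q1=[P1,P3] Q2=[]
t=12-13: P2@Q0 runs 1, rem=3, I/O yield, promote→Q0. Q0=[P2] Q1=[P1,P3] Q2=[]
t=13-14: P2@Q0 runs 1, rem=2, I/O yield, promote→Q0. Q0=[P2] Q1=[P1,P3] Q2=[]
t=14-15: P2@Q0 runs 1, rem=1, I/O yield, promote→Q0. Q0=[P2] Q1=[P1,P3] Q2=[]
t=15-16: P2@Q0 runs 1, rem=0, completes. Q0=[] Q1=[P1,P3] Q2=[]
t=16-20: P1@Q1 runs 4, rem=0, completes. Q0=[] Q1=[P3] Q2=[]
t=20-25: P3@Q1 runs 5, rem=0, completes. Q0=[] Q1=[] Q2=[]

Answer: P2,P1,P3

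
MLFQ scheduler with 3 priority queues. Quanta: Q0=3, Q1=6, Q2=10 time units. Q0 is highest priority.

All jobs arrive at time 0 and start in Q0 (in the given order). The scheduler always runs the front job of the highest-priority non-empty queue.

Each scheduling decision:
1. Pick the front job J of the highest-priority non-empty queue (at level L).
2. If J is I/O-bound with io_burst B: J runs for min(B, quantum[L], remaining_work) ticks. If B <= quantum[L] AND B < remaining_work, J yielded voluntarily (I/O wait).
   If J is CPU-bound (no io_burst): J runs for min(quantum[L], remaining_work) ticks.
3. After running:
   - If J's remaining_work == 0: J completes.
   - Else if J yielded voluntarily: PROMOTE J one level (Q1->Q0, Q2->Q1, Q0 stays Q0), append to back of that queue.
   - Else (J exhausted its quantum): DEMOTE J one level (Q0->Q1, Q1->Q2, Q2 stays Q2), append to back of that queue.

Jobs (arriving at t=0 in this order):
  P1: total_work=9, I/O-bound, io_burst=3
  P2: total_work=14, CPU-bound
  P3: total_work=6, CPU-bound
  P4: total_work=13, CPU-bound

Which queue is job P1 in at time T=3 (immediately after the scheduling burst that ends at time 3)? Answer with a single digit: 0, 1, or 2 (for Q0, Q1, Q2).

t=0-3: P1@Q0 runs 3, rem=6, I/O yield, promote→Q0. Q0=[P2,P3,P4,P1] Q1=[] Q2=[]
t=3-6: P2@Q0 runs 3, rem=11, quantum used, demote→Q1. Q0=[P3,P4,P1] Q1=[P2] Q2=[]
t=6-9: P3@Q0 runs 3, rem=3, quantum used, demote→Q1. Q0=[P4,P1] Q1=[P2,P3] Q2=[]
t=9-12: P4@Q0 runs 3, rem=10, quantum used, demote→Q1. Q0=[P1] Q1=[P2,P3,P4] Q2=[]
t=12-15: P1@Q0 runs 3, rem=3, I/O yield, promote→Q0. Q0=[P1] Q1=[P2,P3,P4] Q2=[]
t=15-18: P1@Q0 runs 3, rem=0, completes. Q0=[] Q1=[P2,P3,P4] Q2=[]
t=18-24: P2@Q1 runs 6, rem=5, quantum used, demote→Q2. Q0=[] Q1=[P3,P4] Q2=[P2]
t=24-27: P3@Q1 runs 3, rem=0, completes. Q0=[] Q1=[P4] Q2=[P2]
t=27-33: P4@Q1 runs 6, rem=4, quantum used, demote→Q2. Q0=[] Q1=[] Q2=[P2,P4]
t=33-38: P2@Q2 runs 5, rem=0, completes. Q0=[] Q1=[] Q2=[P4]
t=38-42: P4@Q2 runs 4, rem=0, completes. Q0=[] Q1=[] Q2=[]

Answer: 0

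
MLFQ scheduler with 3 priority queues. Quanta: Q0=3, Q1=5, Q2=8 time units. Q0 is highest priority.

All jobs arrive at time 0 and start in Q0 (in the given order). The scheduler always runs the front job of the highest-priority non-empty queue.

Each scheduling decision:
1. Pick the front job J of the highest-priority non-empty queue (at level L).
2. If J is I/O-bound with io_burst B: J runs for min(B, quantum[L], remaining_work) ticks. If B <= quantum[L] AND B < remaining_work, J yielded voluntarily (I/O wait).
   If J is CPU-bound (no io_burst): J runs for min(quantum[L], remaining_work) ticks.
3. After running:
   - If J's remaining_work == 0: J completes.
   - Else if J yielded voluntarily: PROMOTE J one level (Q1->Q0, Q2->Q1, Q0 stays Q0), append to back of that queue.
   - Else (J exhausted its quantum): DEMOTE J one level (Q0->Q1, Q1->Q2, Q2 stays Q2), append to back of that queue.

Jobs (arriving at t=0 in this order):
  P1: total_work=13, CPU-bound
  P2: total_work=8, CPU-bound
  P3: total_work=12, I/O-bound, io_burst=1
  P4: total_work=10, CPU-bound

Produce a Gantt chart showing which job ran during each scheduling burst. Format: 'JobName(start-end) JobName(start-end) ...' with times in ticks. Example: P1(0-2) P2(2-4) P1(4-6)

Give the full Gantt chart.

Answer: P1(0-3) P2(3-6) P3(6-7) P4(7-10) P3(10-11) P3(11-12) P3(12-13) P3(13-14) P3(14-15) P3(15-16) P3(16-17) P3(17-18) P3(18-19) P3(19-20) P3(20-21) P1(21-26) P2(26-31) P4(31-36) P1(36-41) P4(41-43)

Derivation:
t=0-3: P1@Q0 runs 3, rem=10, quantum used, demote→Q1. Q0=[P2,P3,P4] Q1=[P1] Q2=[]
t=3-6: P2@Q0 runs 3, rem=5, quantum used, demote→Q1. Q0=[P3,P4] Q1=[P1,P2] Q2=[]
t=6-7: P3@Q0 runs 1, rem=11, I/O yield, promote→Q0. Q0=[P4,P3] Q1=[P1,P2] Q2=[]
t=7-10: P4@Q0 runs 3, rem=7, quantum used, demote→Q1. Q0=[P3] Q1=[P1,P2,P4] Q2=[]
t=10-11: P3@Q0 runs 1, rem=10, I/O yield, promote→Q0. Q0=[P3] Q1=[P1,P2,P4] Q2=[]
t=11-12: P3@Q0 runs 1, rem=9, I/O yield, promote→Q0. Q0=[P3] Q1=[P1,P2,P4] Q2=[]
t=12-13: P3@Q0 runs 1, rem=8, I/O yield, promote→Q0. Q0=[P3] Q1=[P1,P2,P4] Q2=[]
t=13-14: P3@Q0 runs 1, rem=7, I/O yield, promote→Q0. Q0=[P3] Q1=[P1,P2,P4] Q2=[]
t=14-15: P3@Q0 runs 1, rem=6, I/O yield, promote→Q0. Q0=[P3] Q1=[P1,P2,P4] Q2=[]
t=15-16: P3@Q0 runs 1, rem=5, I/O yield, promote→Q0. Q0=[P3] Q1=[P1,P2,P4] Q2=[]
t=16-17: P3@Q0 runs 1, rem=4, I/O yield, promote→Q0. Q0=[P3] Q1=[P1,P2,P4] Q2=[]
t=17-18: P3@Q0 runs 1, rem=3, I/O yield, promote→Q0. Q0=[P3] Q1=[P1,P2,P4] Q2=[]
t=18-19: P3@Q0 runs 1, rem=2, I/O yield, promote→Q0. Q0=[P3] Q1=[P1,P2,P4] Q2=[]
t=19-20: P3@Q0 runs 1, rem=1, I/O yield, promote→Q0. Q0=[P3] Q1=[P1,P2,P4] Q2=[]
t=20-21: P3@Q0 runs 1, rem=0, completes. Q0=[] Q1=[P1,P2,P4] Q2=[]
t=21-26: P1@Q1 runs 5, rem=5, quantum used, demote→Q2. Q0=[] Q1=[P2,P4] Q2=[P1]
t=26-31: P2@Q1 runs 5, rem=0, completes. Q0=[] Q1=[P4] Q2=[P1]
t=31-36: P4@Q1 runs 5, rem=2, quantum used, demote→Q2. Q0=[] Q1=[] Q2=[P1,P4]
t=36-41: P1@Q2 runs 5, rem=0, completes. Q0=[] Q1=[] Q2=[P4]
t=41-43: P4@Q2 runs 2, rem=0, completes. Q0=[] Q1=[] Q2=[]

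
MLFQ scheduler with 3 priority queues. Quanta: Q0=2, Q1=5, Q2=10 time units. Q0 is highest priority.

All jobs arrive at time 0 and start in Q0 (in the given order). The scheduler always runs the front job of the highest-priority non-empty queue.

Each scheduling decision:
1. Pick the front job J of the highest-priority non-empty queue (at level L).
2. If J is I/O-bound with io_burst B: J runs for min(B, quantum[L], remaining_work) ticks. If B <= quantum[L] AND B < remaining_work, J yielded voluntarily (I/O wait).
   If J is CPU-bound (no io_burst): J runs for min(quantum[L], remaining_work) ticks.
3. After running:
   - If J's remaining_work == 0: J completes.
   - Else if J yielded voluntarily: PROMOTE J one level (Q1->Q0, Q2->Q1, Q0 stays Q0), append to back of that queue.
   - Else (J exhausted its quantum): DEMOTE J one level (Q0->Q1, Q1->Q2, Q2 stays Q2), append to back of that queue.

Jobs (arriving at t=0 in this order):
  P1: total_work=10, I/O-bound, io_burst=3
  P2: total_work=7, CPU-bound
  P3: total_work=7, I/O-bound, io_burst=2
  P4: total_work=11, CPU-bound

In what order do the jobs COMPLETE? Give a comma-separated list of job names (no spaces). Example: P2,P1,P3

Answer: P3,P2,P1,P4

Derivation:
t=0-2: P1@Q0 runs 2, rem=8, quantum used, demote→Q1. Q0=[P2,P3,P4] Q1=[P1] Q2=[]
t=2-4: P2@Q0 runs 2, rem=5, quantum used, demote→Q1. Q0=[P3,P4] Q1=[P1,P2] Q2=[]
t=4-6: P3@Q0 runs 2, rem=5, I/O yield, promote→Q0. Q0=[P4,P3] Q1=[P1,P2] Q2=[]
t=6-8: P4@Q0 runs 2, rem=9, quantum used, demote→Q1. Q0=[P3] Q1=[P1,P2,P4] Q2=[]
t=8-10: P3@Q0 runs 2, rem=3, I/O yield, promote→Q0. Q0=[P3] Q1=[P1,P2,P4] Q2=[]
t=10-12: P3@Q0 runs 2, rem=1, I/O yield, promote→Q0. Q0=[P3] Q1=[P1,P2,P4] Q2=[]
t=12-13: P3@Q0 runs 1, rem=0, completes. Q0=[] Q1=[P1,P2,P4] Q2=[]
t=13-16: P1@Q1 runs 3, rem=5, I/O yield, promote→Q0. Q0=[P1] Q1=[P2,P4] Q2=[]
t=16-18: P1@Q0 runs 2, rem=3, quantum used, demote→Q1. Q0=[] Q1=[P2,P4,P1] Q2=[]
t=18-23: P2@Q1 runs 5, rem=0, completes. Q0=[] Q1=[P4,P1] Q2=[]
t=23-28: P4@Q1 runs 5, rem=4, quantum used, demote→Q2. Q0=[] Q1=[P1] Q2=[P4]
t=28-31: P1@Q1 runs 3, rem=0, completes. Q0=[] Q1=[] Q2=[P4]
t=31-35: P4@Q2 runs 4, rem=0, completes. Q0=[] Q1=[] Q2=[]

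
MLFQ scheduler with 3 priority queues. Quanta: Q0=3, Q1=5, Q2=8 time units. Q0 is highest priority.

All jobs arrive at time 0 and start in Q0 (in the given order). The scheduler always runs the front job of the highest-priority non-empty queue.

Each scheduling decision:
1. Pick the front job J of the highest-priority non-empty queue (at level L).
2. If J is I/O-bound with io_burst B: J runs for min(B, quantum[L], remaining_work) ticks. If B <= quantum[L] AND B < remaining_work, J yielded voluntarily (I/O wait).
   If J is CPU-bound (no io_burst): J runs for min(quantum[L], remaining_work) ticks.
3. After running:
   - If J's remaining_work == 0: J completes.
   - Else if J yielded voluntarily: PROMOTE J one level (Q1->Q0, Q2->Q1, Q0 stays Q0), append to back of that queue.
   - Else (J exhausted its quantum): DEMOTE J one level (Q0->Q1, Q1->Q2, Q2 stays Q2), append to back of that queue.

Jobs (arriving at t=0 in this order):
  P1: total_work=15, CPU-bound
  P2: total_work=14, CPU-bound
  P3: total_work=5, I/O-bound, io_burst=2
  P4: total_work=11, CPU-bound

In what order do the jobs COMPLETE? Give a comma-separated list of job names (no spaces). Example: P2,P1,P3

Answer: P3,P1,P2,P4

Derivation:
t=0-3: P1@Q0 runs 3, rem=12, quantum used, demote→Q1. Q0=[P2,P3,P4] Q1=[P1] Q2=[]
t=3-6: P2@Q0 runs 3, rem=11, quantum used, demote→Q1. Q0=[P3,P4] Q1=[P1,P2] Q2=[]
t=6-8: P3@Q0 runs 2, rem=3, I/O yield, promote→Q0. Q0=[P4,P3] Q1=[P1,P2] Q2=[]
t=8-11: P4@Q0 runs 3, rem=8, quantum used, demote→Q1. Q0=[P3] Q1=[P1,P2,P4] Q2=[]
t=11-13: P3@Q0 runs 2, rem=1, I/O yield, promote→Q0. Q0=[P3] Q1=[P1,P2,P4] Q2=[]
t=13-14: P3@Q0 runs 1, rem=0, completes. Q0=[] Q1=[P1,P2,P4] Q2=[]
t=14-19: P1@Q1 runs 5, rem=7, quantum used, demote→Q2. Q0=[] Q1=[P2,P4] Q2=[P1]
t=19-24: P2@Q1 runs 5, rem=6, quantum used, demote→Q2. Q0=[] Q1=[P4] Q2=[P1,P2]
t=24-29: P4@Q1 runs 5, rem=3, quantum used, demote→Q2. Q0=[] Q1=[] Q2=[P1,P2,P4]
t=29-36: P1@Q2 runs 7, rem=0, completes. Q0=[] Q1=[] Q2=[P2,P4]
t=36-42: P2@Q2 runs 6, rem=0, completes. Q0=[] Q1=[] Q2=[P4]
t=42-45: P4@Q2 runs 3, rem=0, completes. Q0=[] Q1=[] Q2=[]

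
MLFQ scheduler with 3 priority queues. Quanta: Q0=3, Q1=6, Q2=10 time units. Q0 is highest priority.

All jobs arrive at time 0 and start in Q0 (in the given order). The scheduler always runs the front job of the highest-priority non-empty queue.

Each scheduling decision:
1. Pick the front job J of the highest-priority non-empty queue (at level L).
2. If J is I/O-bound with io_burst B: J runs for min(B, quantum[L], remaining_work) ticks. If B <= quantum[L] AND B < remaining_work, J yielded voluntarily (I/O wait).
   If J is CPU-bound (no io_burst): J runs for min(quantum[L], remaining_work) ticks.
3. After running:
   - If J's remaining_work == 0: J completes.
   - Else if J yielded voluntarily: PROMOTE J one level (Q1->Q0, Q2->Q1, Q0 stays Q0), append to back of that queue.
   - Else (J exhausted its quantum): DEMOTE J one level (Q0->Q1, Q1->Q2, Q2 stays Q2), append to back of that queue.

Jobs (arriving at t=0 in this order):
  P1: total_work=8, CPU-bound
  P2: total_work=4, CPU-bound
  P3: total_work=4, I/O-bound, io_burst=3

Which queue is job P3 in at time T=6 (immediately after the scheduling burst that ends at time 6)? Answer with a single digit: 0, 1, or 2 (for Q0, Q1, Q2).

Answer: 0

Derivation:
t=0-3: P1@Q0 runs 3, rem=5, quantum used, demote→Q1. Q0=[P2,P3] Q1=[P1] Q2=[]
t=3-6: P2@Q0 runs 3, rem=1, quantum used, demote→Q1. Q0=[P3] Q1=[P1,P2] Q2=[]
t=6-9: P3@Q0 runs 3, rem=1, I/O yield, promote→Q0. Q0=[P3] Q1=[P1,P2] Q2=[]
t=9-10: P3@Q0 runs 1, rem=0, completes. Q0=[] Q1=[P1,P2] Q2=[]
t=10-15: P1@Q1 runs 5, rem=0, completes. Q0=[] Q1=[P2] Q2=[]
t=15-16: P2@Q1 runs 1, rem=0, completes. Q0=[] Q1=[] Q2=[]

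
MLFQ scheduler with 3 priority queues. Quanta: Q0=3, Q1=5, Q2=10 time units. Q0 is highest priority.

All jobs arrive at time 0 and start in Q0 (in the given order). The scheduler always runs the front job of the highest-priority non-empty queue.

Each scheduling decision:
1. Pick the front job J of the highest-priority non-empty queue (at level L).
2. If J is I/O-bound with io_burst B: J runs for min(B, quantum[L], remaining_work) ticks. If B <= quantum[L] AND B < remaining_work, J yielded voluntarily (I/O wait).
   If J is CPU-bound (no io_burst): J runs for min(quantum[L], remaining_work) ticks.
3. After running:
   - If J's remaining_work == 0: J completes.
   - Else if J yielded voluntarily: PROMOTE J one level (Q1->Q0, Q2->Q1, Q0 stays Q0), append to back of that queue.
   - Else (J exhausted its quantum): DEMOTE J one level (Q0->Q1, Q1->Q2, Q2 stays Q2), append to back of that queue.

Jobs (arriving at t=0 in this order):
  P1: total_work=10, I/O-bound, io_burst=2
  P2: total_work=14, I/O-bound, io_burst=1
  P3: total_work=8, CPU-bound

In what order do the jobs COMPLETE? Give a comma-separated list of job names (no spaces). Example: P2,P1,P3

t=0-2: P1@Q0 runs 2, rem=8, I/O yield, promote→Q0. Q0=[P2,P3,P1] Q1=[] Q2=[]
t=2-3: P2@Q0 runs 1, rem=13, I/O yield, promote→Q0. Q0=[P3,P1,P2] Q1=[] Q2=[]
t=3-6: P3@Q0 runs 3, rem=5, quantum used, demote→Q1. Q0=[P1,P2] Q1=[P3] Q2=[]
t=6-8: P1@Q0 runs 2, rem=6, I/O yield, promote→Q0. Q0=[P2,P1] Q1=[P3] Q2=[]
t=8-9: P2@Q0 runs 1, rem=12, I/O yield, promote→Q0. Q0=[P1,P2] Q1=[P3] Q2=[]
t=9-11: P1@Q0 runs 2, rem=4, I/O yield, promote→Q0. Q0=[P2,P1] Q1=[P3] Q2=[]
t=11-12: P2@Q0 runs 1, rem=11, I/O yield, promote→Q0. Q0=[P1,P2] Q1=[P3] Q2=[]
t=12-14: P1@Q0 runs 2, rem=2, I/O yield, promote→Q0. Q0=[P2,P1] Q1=[P3] Q2=[]
t=14-15: P2@Q0 runs 1, rem=10, I/O yield, promote→Q0. Q0=[P1,P2] Q1=[P3] Q2=[]
t=15-17: P1@Q0 runs 2, rem=0, completes. Q0=[P2] Q1=[P3] Q2=[]
t=17-18: P2@Q0 runs 1, rem=9, I/O yield, promote→Q0. Q0=[P2] Q1=[P3] Q2=[]
t=18-19: P2@Q0 runs 1, rem=8, I/O yield, promote→Q0. Q0=[P2] Q1=[P3] Q2=[]
t=19-20: P2@Q0 runs 1, rem=7, I/O yield, promote→Q0. Q0=[P2] Q1=[P3] Q2=[]
t=20-21: P2@Q0 runs 1, rem=6, I/O yield, promote→Q0. Q0=[P2] Q1=[P3] Q2=[]
t=21-22: P2@Q0 runs 1, rem=5, I/O yield, promote→Q0. Q0=[P2] Q1=[P3] Q2=[]
t=22-23: P2@Q0 runs 1, rem=4, I/O yield, promote→Q0. Q0=[P2] Q1=[P3] Q2=[]
t=23-24: P2@Q0 runs 1, rem=3, I/O yield, promote→Q0. Q0=[P2] Q1=[P3] Q2=[]
t=24-25: P2@Q0 runs 1, rem=2, I/O yield, promote→Q0. Q0=[P2] Q1=[P3] Q2=[]
t=25-26: P2@Q0 runs 1, rem=1, I/O yield, promote→Q0. Q0=[P2] Q1=[P3] Q2=[]
t=26-27: P2@Q0 runs 1, rem=0, completes. Q0=[] Q1=[P3] Q2=[]
t=27-32: P3@Q1 runs 5, rem=0, completes. Q0=[] Q1=[] Q2=[]

Answer: P1,P2,P3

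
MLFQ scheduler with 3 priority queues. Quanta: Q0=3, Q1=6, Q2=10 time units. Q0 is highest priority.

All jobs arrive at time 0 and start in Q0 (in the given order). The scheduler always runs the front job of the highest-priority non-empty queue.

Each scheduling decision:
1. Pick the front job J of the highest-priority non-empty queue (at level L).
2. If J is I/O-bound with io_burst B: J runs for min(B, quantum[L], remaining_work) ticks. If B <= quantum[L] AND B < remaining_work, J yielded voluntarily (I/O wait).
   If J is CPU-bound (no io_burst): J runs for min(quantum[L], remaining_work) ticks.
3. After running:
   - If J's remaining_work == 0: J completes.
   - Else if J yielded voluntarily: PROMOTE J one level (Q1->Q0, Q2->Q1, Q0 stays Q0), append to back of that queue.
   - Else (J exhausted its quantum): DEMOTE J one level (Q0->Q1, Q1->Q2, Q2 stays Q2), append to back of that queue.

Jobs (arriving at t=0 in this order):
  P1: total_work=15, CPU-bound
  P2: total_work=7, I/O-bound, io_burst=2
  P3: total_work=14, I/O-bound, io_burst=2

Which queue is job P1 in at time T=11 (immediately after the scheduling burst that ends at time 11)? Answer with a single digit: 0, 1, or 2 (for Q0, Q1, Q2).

Answer: 1

Derivation:
t=0-3: P1@Q0 runs 3, rem=12, quantum used, demote→Q1. Q0=[P2,P3] Q1=[P1] Q2=[]
t=3-5: P2@Q0 runs 2, rem=5, I/O yield, promote→Q0. Q0=[P3,P2] Q1=[P1] Q2=[]
t=5-7: P3@Q0 runs 2, rem=12, I/O yield, promote→Q0. Q0=[P2,P3] Q1=[P1] Q2=[]
t=7-9: P2@Q0 runs 2, rem=3, I/O yield, promote→Q0. Q0=[P3,P2] Q1=[P1] Q2=[]
t=9-11: P3@Q0 runs 2, rem=10, I/O yield, promote→Q0. Q0=[P2,P3] Q1=[P1] Q2=[]
t=11-13: P2@Q0 runs 2, rem=1, I/O yield, promote→Q0. Q0=[P3,P2] Q1=[P1] Q2=[]
t=13-15: P3@Q0 runs 2, rem=8, I/O yield, promote→Q0. Q0=[P2,P3] Q1=[P1] Q2=[]
t=15-16: P2@Q0 runs 1, rem=0, completes. Q0=[P3] Q1=[P1] Q2=[]
t=16-18: P3@Q0 runs 2, rem=6, I/O yield, promote→Q0. Q0=[P3] Q1=[P1] Q2=[]
t=18-20: P3@Q0 runs 2, rem=4, I/O yield, promote→Q0. Q0=[P3] Q1=[P1] Q2=[]
t=20-22: P3@Q0 runs 2, rem=2, I/O yield, promote→Q0. Q0=[P3] Q1=[P1] Q2=[]
t=22-24: P3@Q0 runs 2, rem=0, completes. Q0=[] Q1=[P1] Q2=[]
t=24-30: P1@Q1 runs 6, rem=6, quantum used, demote→Q2. Q0=[] Q1=[] Q2=[P1]
t=30-36: P1@Q2 runs 6, rem=0, completes. Q0=[] Q1=[] Q2=[]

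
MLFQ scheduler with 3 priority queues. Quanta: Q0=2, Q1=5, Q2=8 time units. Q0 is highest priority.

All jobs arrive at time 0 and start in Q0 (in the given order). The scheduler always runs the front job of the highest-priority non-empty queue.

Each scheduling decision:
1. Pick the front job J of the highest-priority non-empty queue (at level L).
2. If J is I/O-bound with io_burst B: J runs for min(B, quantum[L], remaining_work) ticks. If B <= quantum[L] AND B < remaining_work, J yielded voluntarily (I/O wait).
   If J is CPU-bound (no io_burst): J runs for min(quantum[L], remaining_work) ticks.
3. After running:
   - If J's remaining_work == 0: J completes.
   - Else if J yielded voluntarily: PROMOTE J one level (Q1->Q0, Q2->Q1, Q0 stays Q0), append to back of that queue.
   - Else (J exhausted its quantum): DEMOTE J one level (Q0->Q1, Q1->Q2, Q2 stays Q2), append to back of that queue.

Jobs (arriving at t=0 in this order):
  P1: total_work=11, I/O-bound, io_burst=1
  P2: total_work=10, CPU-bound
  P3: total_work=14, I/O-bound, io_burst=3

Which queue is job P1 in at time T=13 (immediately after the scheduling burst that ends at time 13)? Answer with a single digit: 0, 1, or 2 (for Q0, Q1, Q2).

Answer: 0

Derivation:
t=0-1: P1@Q0 runs 1, rem=10, I/O yield, promote→Q0. Q0=[P2,P3,P1] Q1=[] Q2=[]
t=1-3: P2@Q0 runs 2, rem=8, quantum used, demote→Q1. Q0=[P3,P1] Q1=[P2] Q2=[]
t=3-5: P3@Q0 runs 2, rem=12, quantum used, demote→Q1. Q0=[P1] Q1=[P2,P3] Q2=[]
t=5-6: P1@Q0 runs 1, rem=9, I/O yield, promote→Q0. Q0=[P1] Q1=[P2,P3] Q2=[]
t=6-7: P1@Q0 runs 1, rem=8, I/O yield, promote→Q0. Q0=[P1] Q1=[P2,P3] Q2=[]
t=7-8: P1@Q0 runs 1, rem=7, I/O yield, promote→Q0. Q0=[P1] Q1=[P2,P3] Q2=[]
t=8-9: P1@Q0 runs 1, rem=6, I/O yield, promote→Q0. Q0=[P1] Q1=[P2,P3] Q2=[]
t=9-10: P1@Q0 runs 1, rem=5, I/O yield, promote→Q0. Q0=[P1] Q1=[P2,P3] Q2=[]
t=10-11: P1@Q0 runs 1, rem=4, I/O yield, promote→Q0. Q0=[P1] Q1=[P2,P3] Q2=[]
t=11-12: P1@Q0 runs 1, rem=3, I/O yield, promote→Q0. Q0=[P1] Q1=[P2,P3] Q2=[]
t=12-13: P1@Q0 runs 1, rem=2, I/O yield, promote→Q0. Q0=[P1] Q1=[P2,P3] Q2=[]
t=13-14: P1@Q0 runs 1, rem=1, I/O yield, promote→Q0. Q0=[P1] Q1=[P2,P3] Q2=[]
t=14-15: P1@Q0 runs 1, rem=0, completes. Q0=[] Q1=[P2,P3] Q2=[]
t=15-20: P2@Q1 runs 5, rem=3, quantum used, demote→Q2. Q0=[] Q1=[P3] Q2=[P2]
t=20-23: P3@Q1 runs 3, rem=9, I/O yield, promote→Q0. Q0=[P3] Q1=[] Q2=[P2]
t=23-25: P3@Q0 runs 2, rem=7, quantum used, demote→Q1. Q0=[] Q1=[P3] Q2=[P2]
t=25-28: P3@Q1 runs 3, rem=4, I/O yield, promote→Q0. Q0=[P3] Q1=[] Q2=[P2]
t=28-30: P3@Q0 runs 2, rem=2, quantum used, demote→Q1. Q0=[] Q1=[P3] Q2=[P2]
t=30-32: P3@Q1 runs 2, rem=0, completes. Q0=[] Q1=[] Q2=[P2]
t=32-35: P2@Q2 runs 3, rem=0, completes. Q0=[] Q1=[] Q2=[]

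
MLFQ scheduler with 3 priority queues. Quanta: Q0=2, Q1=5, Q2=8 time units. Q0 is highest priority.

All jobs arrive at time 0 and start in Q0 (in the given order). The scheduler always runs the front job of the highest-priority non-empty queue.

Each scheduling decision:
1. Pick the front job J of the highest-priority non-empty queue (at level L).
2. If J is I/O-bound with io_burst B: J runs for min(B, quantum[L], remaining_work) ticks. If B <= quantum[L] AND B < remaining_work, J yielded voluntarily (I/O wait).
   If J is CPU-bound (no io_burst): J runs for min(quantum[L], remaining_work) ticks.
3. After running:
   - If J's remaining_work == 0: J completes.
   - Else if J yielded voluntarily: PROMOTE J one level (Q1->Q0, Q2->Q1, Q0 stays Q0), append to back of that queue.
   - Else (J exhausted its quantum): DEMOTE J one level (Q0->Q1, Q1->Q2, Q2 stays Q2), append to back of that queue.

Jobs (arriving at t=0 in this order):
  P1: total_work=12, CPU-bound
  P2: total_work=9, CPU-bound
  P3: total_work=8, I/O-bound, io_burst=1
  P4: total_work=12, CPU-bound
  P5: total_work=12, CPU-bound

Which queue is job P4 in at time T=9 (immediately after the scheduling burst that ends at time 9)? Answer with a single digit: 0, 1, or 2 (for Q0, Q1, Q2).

t=0-2: P1@Q0 runs 2, rem=10, quantum used, demote→Q1. Q0=[P2,P3,P4,P5] Q1=[P1] Q2=[]
t=2-4: P2@Q0 runs 2, rem=7, quantum used, demote→Q1. Q0=[P3,P4,P5] Q1=[P1,P2] Q2=[]
t=4-5: P3@Q0 runs 1, rem=7, I/O yield, promote→Q0. Q0=[P4,P5,P3] Q1=[P1,P2] Q2=[]
t=5-7: P4@Q0 runs 2, rem=10, quantum used, demote→Q1. Q0=[P5,P3] Q1=[P1,P2,P4] Q2=[]
t=7-9: P5@Q0 runs 2, rem=10, quantum used, demote→Q1. Q0=[P3] Q1=[P1,P2,P4,P5] Q2=[]
t=9-10: P3@Q0 runs 1, rem=6, I/O yield, promote→Q0. Q0=[P3] Q1=[P1,P2,P4,P5] Q2=[]
t=10-11: P3@Q0 runs 1, rem=5, I/O yield, promote→Q0. Q0=[P3] Q1=[P1,P2,P4,P5] Q2=[]
t=11-12: P3@Q0 runs 1, rem=4, I/O yield, promote→Q0. Q0=[P3] Q1=[P1,P2,P4,P5] Q2=[]
t=12-13: P3@Q0 runs 1, rem=3, I/O yield, promote→Q0. Q0=[P3] Q1=[P1,P2,P4,P5] Q2=[]
t=13-14: P3@Q0 runs 1, rem=2, I/O yield, promote→Q0. Q0=[P3] Q1=[P1,P2,P4,P5] Q2=[]
t=14-15: P3@Q0 runs 1, rem=1, I/O yield, promote→Q0. Q0=[P3] Q1=[P1,P2,P4,P5] Q2=[]
t=15-16: P3@Q0 runs 1, rem=0, completes. Q0=[] Q1=[P1,P2,P4,P5] Q2=[]
t=16-21: P1@Q1 runs 5, rem=5, quantum used, demote→Q2. Q0=[] Q1=[P2,P4,P5] Q2=[P1]
t=21-26: P2@Q1 runs 5, rem=2, quantum used, demote→Q2. Q0=[] Q1=[P4,P5] Q2=[P1,P2]
t=26-31: P4@Q1 runs 5, rem=5, quantum used, demote→Q2. Q0=[] Q1=[P5] Q2=[P1,P2,P4]
t=31-36: P5@Q1 runs 5, rem=5, quantum used, demote→Q2. Q0=[] Q1=[] Q2=[P1,P2,P4,P5]
t=36-41: P1@Q2 runs 5, rem=0, completes. Q0=[] Q1=[] Q2=[P2,P4,P5]
t=41-43: P2@Q2 runs 2, rem=0, completes. Q0=[] Q1=[] Q2=[P4,P5]
t=43-48: P4@Q2 runs 5, rem=0, completes. Q0=[] Q1=[] Q2=[P5]
t=48-53: P5@Q2 runs 5, rem=0, completes. Q0=[] Q1=[] Q2=[]

Answer: 1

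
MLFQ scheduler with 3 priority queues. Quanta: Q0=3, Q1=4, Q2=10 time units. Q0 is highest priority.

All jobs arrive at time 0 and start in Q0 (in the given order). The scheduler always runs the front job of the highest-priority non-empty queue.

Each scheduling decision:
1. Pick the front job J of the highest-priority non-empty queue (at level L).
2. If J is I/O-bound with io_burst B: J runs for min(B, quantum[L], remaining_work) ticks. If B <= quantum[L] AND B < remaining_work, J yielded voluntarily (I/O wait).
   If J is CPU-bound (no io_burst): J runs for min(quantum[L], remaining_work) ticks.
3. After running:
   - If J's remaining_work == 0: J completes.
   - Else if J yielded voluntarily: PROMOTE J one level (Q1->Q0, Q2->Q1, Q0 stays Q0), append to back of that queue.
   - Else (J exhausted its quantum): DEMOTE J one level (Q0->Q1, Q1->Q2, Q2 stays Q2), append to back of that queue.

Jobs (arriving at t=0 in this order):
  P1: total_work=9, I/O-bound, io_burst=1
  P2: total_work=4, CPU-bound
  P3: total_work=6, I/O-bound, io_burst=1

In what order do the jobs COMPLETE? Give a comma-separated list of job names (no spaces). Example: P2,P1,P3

t=0-1: P1@Q0 runs 1, rem=8, I/O yield, promote→Q0. Q0=[P2,P3,P1] Q1=[] Q2=[]
t=1-4: P2@Q0 runs 3, rem=1, quantum used, demote→Q1. Q0=[P3,P1] Q1=[P2] Q2=[]
t=4-5: P3@Q0 runs 1, rem=5, I/O yield, promote→Q0. Q0=[P1,P3] Q1=[P2] Q2=[]
t=5-6: P1@Q0 runs 1, rem=7, I/O yield, promote→Q0. Q0=[P3,P1] Q1=[P2] Q2=[]
t=6-7: P3@Q0 runs 1, rem=4, I/O yield, promote→Q0. Q0=[P1,P3] Q1=[P2] Q2=[]
t=7-8: P1@Q0 runs 1, rem=6, I/O yield, promote→Q0. Q0=[P3,P1] Q1=[P2] Q2=[]
t=8-9: P3@Q0 runs 1, rem=3, I/O yield, promote→Q0. Q0=[P1,P3] Q1=[P2] Q2=[]
t=9-10: P1@Q0 runs 1, rem=5, I/O yield, promote→Q0. Q0=[P3,P1] Q1=[P2] Q2=[]
t=10-11: P3@Q0 runs 1, rem=2, I/O yield, promote→Q0. Q0=[P1,P3] Q1=[P2] Q2=[]
t=11-12: P1@Q0 runs 1, rem=4, I/O yield, promote→Q0. Q0=[P3,P1] Q1=[P2] Q2=[]
t=12-13: P3@Q0 runs 1, rem=1, I/O yield, promote→Q0. Q0=[P1,P3] Q1=[P2] Q2=[]
t=13-14: P1@Q0 runs 1, rem=3, I/O yield, promote→Q0. Q0=[P3,P1] Q1=[P2] Q2=[]
t=14-15: P3@Q0 runs 1, rem=0, completes. Q0=[P1] Q1=[P2] Q2=[]
t=15-16: P1@Q0 runs 1, rem=2, I/O yield, promote→Q0. Q0=[P1] Q1=[P2] Q2=[]
t=16-17: P1@Q0 runs 1, rem=1, I/O yield, promote→Q0. Q0=[P1] Q1=[P2] Q2=[]
t=17-18: P1@Q0 runs 1, rem=0, completes. Q0=[] Q1=[P2] Q2=[]
t=18-19: P2@Q1 runs 1, rem=0, completes. Q0=[] Q1=[] Q2=[]

Answer: P3,P1,P2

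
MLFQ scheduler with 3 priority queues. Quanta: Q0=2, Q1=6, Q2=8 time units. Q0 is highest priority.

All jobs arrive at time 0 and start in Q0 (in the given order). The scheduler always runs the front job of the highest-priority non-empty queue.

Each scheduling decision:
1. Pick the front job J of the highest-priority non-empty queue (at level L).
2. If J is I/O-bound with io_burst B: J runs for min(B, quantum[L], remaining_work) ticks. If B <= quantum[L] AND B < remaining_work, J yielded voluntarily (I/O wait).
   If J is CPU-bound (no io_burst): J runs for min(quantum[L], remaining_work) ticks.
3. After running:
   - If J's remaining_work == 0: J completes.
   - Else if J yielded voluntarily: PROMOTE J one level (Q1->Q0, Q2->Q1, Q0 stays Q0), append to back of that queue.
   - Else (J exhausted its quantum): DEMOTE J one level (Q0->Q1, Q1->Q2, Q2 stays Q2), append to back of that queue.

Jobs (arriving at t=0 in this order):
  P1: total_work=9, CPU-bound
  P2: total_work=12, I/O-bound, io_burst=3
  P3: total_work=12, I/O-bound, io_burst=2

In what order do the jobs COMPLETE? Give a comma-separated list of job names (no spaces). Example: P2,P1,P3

t=0-2: P1@Q0 runs 2, rem=7, quantum used, demote→Q1. Q0=[P2,P3] Q1=[P1] Q2=[]
t=2-4: P2@Q0 runs 2, rem=10, quantum used, demote→Q1. Q0=[P3] Q1=[P1,P2] Q2=[]
t=4-6: P3@Q0 runs 2, rem=10, I/O yield, promote→Q0. Q0=[P3] Q1=[P1,P2] Q2=[]
t=6-8: P3@Q0 runs 2, rem=8, I/O yield, promote→Q0. Q0=[P3] Q1=[P1,P2] Q2=[]
t=8-10: P3@Q0 runs 2, rem=6, I/O yield, promote→Q0. Q0=[P3] Q1=[P1,P2] Q2=[]
t=10-12: P3@Q0 runs 2, rem=4, I/O yield, promote→Q0. Q0=[P3] Q1=[P1,P2] Q2=[]
t=12-14: P3@Q0 runs 2, rem=2, I/O yield, promote→Q0. Q0=[P3] Q1=[P1,P2] Q2=[]
t=14-16: P3@Q0 runs 2, rem=0, completes. Q0=[] Q1=[P1,P2] Q2=[]
t=16-22: P1@Q1 runs 6, rem=1, quantum used, demote→Q2. Q0=[] Q1=[P2] Q2=[P1]
t=22-25: P2@Q1 runs 3, rem=7, I/O yield, promote→Q0. Q0=[P2] Q1=[] Q2=[P1]
t=25-27: P2@Q0 runs 2, rem=5, quantum used, demote→Q1. Q0=[] Q1=[P2] Q2=[P1]
t=27-30: P2@Q1 runs 3, rem=2, I/O yield, promote→Q0. Q0=[P2] Q1=[] Q2=[P1]
t=30-32: P2@Q0 runs 2, rem=0, completes. Q0=[] Q1=[] Q2=[P1]
t=32-33: P1@Q2 runs 1, rem=0, completes. Q0=[] Q1=[] Q2=[]

Answer: P3,P2,P1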